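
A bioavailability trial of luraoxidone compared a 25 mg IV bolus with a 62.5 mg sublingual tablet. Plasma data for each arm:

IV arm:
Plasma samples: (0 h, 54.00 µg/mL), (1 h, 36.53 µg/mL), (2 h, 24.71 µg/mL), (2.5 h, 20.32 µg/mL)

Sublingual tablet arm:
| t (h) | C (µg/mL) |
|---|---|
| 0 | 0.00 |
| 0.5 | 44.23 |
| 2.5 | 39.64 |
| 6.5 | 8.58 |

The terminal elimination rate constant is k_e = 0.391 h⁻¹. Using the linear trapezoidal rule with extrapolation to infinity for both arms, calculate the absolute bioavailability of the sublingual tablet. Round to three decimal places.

F = 0.613

Trapezoidal AUC_0→2.5 (IV):
  [0→1]: (54.00+36.53)/2 × 1 = 45.265
  [1→2]: (36.53+24.71)/2 × 1 = 30.62
  [2→2.5]: (24.71+20.32)/2 × 0.5 = 11.2575
  Sum = 87.1425 µg/mL·h
IV tail: 20.32/0.391 = 51.969; AUC_iv,0→∞ = 87.1425 + 51.969 = 139.1115 µg/mL·h
Trapezoidal AUC_0→6.5 (sublingual tablet):
  [0→0.5]: (0.00+44.23)/2 × 0.5 = 11.0575
  [0.5→2.5]: (44.23+39.64)/2 × 2 = 83.87
  [2.5→6.5]: (39.64+8.58)/2 × 4 = 96.44
  Sum = 191.3675 µg/mL·h
sublingual tablet tail: 8.58/0.391 = 21.944; AUC_ev,0→∞ = 191.3675 + 21.944 = 213.3115 µg/mL·h
F = (AUC_ev/D_ev)/(AUC_iv/D_iv) = (213.3115/62.5)/(139.1115/25) = 3.412984/5.56446 = 0.6134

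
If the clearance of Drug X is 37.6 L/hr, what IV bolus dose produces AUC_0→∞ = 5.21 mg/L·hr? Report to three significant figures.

Dose = 196 mg

Dose_iv = CL × AUC_0→∞
     = 37.6 × 5.21 = 195.896 mg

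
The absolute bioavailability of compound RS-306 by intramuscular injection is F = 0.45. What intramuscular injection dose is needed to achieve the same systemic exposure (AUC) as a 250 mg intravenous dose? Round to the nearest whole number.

For equal systemic exposure: F × D_ev = D_iv
D_ev = D_iv / F = 250 / 0.45 = 555.556 mg

D_intramuscular = 556 mg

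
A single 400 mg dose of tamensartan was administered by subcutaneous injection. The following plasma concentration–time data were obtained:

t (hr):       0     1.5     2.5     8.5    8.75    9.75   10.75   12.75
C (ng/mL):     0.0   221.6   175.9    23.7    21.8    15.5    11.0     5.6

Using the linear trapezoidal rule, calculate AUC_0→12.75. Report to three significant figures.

Trapezoidal AUC_0→12.75:
  [0→1.5]: (0.0+221.6)/2 × 1.5 = 166.2
  [1.5→2.5]: (221.6+175.9)/2 × 1 = 198.75
  [2.5→8.5]: (175.9+23.7)/2 × 6 = 598.8
  [8.5→8.75]: (23.7+21.8)/2 × 0.25 = 5.6875
  [8.75→9.75]: (21.8+15.5)/2 × 1 = 18.65
  [9.75→10.75]: (15.5+11.0)/2 × 1 = 13.25
  [10.75→12.75]: (11.0+5.6)/2 × 2 = 16.6
  Sum = 1017.9375 ng/mL·hr

AUC = 1020 ng/mL·hr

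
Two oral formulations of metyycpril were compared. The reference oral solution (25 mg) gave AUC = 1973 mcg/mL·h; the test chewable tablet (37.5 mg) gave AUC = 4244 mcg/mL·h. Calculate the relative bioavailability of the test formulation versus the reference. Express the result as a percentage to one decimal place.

F_rel = (AUC_test/D_test) / (AUC_ref/D_ref)
      = (4244/37.5) / (1973/25)
      = 113.173 / 78.92 = 1.4340 = 143.40%

F_rel = 143.4%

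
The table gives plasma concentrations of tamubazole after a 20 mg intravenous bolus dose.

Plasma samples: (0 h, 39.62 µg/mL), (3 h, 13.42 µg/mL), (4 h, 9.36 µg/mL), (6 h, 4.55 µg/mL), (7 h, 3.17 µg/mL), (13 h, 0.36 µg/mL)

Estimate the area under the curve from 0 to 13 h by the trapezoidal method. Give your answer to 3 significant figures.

Trapezoidal AUC_0→13:
  [0→3]: (39.62+13.42)/2 × 3 = 79.56
  [3→4]: (13.42+9.36)/2 × 1 = 11.39
  [4→6]: (9.36+4.55)/2 × 2 = 13.91
  [6→7]: (4.55+3.17)/2 × 1 = 3.86
  [7→13]: (3.17+0.36)/2 × 6 = 10.59
  Sum = 119.31 µg/mL·h

AUC = 119 µg/mL·h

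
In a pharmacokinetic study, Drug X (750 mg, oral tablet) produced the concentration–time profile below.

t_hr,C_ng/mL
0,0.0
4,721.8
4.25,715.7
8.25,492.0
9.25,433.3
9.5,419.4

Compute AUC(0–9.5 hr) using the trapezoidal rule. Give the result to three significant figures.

AUC = 4610 ng/mL·hr

Trapezoidal AUC_0→9.5:
  [0→4]: (0.0+721.8)/2 × 4 = 1443.6
  [4→4.25]: (721.8+715.7)/2 × 0.25 = 179.6875
  [4.25→8.25]: (715.7+492.0)/2 × 4 = 2415.4
  [8.25→9.25]: (492.0+433.3)/2 × 1 = 462.65
  [9.25→9.5]: (433.3+419.4)/2 × 0.25 = 106.5875
  Sum = 4607.925 ng/mL·hr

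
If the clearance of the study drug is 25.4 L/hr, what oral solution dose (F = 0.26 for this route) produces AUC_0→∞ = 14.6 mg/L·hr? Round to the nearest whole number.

Dose = 1426 mg

Dose = CL × AUC_0→∞ / F
     = 25.4 × 14.6 / 0.26 = 1426.31 mg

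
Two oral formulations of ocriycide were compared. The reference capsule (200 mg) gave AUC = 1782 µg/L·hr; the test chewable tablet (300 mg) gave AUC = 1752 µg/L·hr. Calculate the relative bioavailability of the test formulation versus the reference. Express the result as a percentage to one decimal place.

F_rel = (AUC_test/D_test) / (AUC_ref/D_ref)
      = (1752/300) / (1782/200)
      = 5.84 / 8.91 = 0.6554 = 65.54%

F_rel = 65.5%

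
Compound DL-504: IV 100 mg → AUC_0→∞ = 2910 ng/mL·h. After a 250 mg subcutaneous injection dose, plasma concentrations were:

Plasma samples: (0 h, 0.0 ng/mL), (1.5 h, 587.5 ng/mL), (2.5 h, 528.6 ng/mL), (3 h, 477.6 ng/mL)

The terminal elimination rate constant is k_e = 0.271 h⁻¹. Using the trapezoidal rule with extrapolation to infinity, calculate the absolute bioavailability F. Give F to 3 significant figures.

Trapezoidal AUC_0→3 (subcutaneous injection):
  [0→1.5]: (0.0+587.5)/2 × 1.5 = 440.625
  [1.5→2.5]: (587.5+528.6)/2 × 1 = 558.05
  [2.5→3]: (528.6+477.6)/2 × 0.5 = 251.55
  Sum = 1250.225 ng/mL·h
Tail: C_last/k_e = 477.6/0.271 = 1762.362
AUC_0→∞ (subcutaneous injection) = 1250.225 + 1762.362 = 3012.587 ng/mL·h
F = (AUC_ev/D_ev)/(AUC_iv/D_iv) = (3012.587/250)/(2910/100) = 12.050348/29.1 = 0.4141

F = 0.414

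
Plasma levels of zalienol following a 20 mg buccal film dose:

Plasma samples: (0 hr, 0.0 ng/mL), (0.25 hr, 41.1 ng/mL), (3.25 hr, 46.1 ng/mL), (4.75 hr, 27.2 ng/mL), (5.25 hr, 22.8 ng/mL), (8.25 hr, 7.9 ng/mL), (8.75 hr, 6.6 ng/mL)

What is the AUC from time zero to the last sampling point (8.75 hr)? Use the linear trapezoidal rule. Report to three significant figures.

AUC = 253 ng/mL·hr

Trapezoidal AUC_0→8.75:
  [0→0.25]: (0.0+41.1)/2 × 0.25 = 5.1375
  [0.25→3.25]: (41.1+46.1)/2 × 3 = 130.8
  [3.25→4.75]: (46.1+27.2)/2 × 1.5 = 54.975
  [4.75→5.25]: (27.2+22.8)/2 × 0.5 = 12.5
  [5.25→8.25]: (22.8+7.9)/2 × 3 = 46.05
  [8.25→8.75]: (7.9+6.6)/2 × 0.5 = 3.625
  Sum = 253.0875 ng/mL·hr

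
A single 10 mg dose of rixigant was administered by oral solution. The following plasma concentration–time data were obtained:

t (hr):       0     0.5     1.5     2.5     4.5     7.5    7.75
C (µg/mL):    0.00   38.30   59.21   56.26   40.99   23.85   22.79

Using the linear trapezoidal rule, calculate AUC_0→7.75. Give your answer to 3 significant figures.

Trapezoidal AUC_0→7.75:
  [0→0.5]: (0.00+38.30)/2 × 0.5 = 9.575
  [0.5→1.5]: (38.30+59.21)/2 × 1 = 48.755
  [1.5→2.5]: (59.21+56.26)/2 × 1 = 57.735
  [2.5→4.5]: (56.26+40.99)/2 × 2 = 97.25
  [4.5→7.5]: (40.99+23.85)/2 × 3 = 97.26
  [7.5→7.75]: (23.85+22.79)/2 × 0.25 = 5.83
  Sum = 316.405 µg/mL·hr

AUC = 316 µg/mL·hr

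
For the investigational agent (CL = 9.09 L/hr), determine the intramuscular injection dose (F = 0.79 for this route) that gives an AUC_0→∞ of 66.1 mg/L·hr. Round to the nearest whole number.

Dose = 761 mg

Dose = CL × AUC_0→∞ / F
     = 9.09 × 66.1 / 0.79 = 760.568 mg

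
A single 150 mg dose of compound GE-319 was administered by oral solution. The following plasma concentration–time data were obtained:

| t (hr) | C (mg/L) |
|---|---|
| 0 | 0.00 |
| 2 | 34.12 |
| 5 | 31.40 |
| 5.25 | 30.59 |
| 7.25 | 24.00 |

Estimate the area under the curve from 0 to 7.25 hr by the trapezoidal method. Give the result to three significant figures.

AUC = 195 mg/L·hr

Trapezoidal AUC_0→7.25:
  [0→2]: (0.00+34.12)/2 × 2 = 34.12
  [2→5]: (34.12+31.40)/2 × 3 = 98.28
  [5→5.25]: (31.40+30.59)/2 × 0.25 = 7.74875
  [5.25→7.25]: (30.59+24.00)/2 × 2 = 54.59
  Sum = 194.73875 mg/L·hr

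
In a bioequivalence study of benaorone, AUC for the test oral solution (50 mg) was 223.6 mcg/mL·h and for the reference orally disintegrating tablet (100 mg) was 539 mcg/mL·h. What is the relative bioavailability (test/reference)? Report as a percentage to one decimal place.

F_rel = 83.0%

F_rel = (AUC_test/D_test) / (AUC_ref/D_ref)
      = (223.6/50) / (539/100)
      = 4.472 / 5.39 = 0.8297 = 82.97%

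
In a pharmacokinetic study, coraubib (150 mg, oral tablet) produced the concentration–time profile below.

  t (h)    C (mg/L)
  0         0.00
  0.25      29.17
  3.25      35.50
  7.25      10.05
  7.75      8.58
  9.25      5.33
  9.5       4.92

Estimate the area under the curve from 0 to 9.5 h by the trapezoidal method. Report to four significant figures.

Trapezoidal AUC_0→9.5:
  [0→0.25]: (0.00+29.17)/2 × 0.25 = 3.64625
  [0.25→3.25]: (29.17+35.50)/2 × 3 = 97.005
  [3.25→7.25]: (35.50+10.05)/2 × 4 = 91.1
  [7.25→7.75]: (10.05+8.58)/2 × 0.5 = 4.6575
  [7.75→9.25]: (8.58+5.33)/2 × 1.5 = 10.4325
  [9.25→9.5]: (5.33+4.92)/2 × 0.25 = 1.28125
  Sum = 208.1225 mg/L·h

AUC = 208.1 mg/L·h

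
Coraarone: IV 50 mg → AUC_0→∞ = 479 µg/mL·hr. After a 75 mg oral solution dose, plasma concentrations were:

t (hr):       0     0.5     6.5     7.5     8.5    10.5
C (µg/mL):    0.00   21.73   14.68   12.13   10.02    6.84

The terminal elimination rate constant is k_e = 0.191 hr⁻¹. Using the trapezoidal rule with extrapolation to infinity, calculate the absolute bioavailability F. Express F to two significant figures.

F = 0.27

Trapezoidal AUC_0→10.5 (oral solution):
  [0→0.5]: (0.00+21.73)/2 × 0.5 = 5.4325
  [0.5→6.5]: (21.73+14.68)/2 × 6 = 109.23
  [6.5→7.5]: (14.68+12.13)/2 × 1 = 13.405
  [7.5→8.5]: (12.13+10.02)/2 × 1 = 11.075
  [8.5→10.5]: (10.02+6.84)/2 × 2 = 16.86
  Sum = 156.0025 µg/mL·hr
Tail: C_last/k_e = 6.84/0.191 = 35.812
AUC_0→∞ (oral solution) = 156.0025 + 35.812 = 191.8145 µg/mL·hr
F = (AUC_ev/D_ev)/(AUC_iv/D_iv) = (191.8145/75)/(479/50) = 2.55753/9.58 = 0.2670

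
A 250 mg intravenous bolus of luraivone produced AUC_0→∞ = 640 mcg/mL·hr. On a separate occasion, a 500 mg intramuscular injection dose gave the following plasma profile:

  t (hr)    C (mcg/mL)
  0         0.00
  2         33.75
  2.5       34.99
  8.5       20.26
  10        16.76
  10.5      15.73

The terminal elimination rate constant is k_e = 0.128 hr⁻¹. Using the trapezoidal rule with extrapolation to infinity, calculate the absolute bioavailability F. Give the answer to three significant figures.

F = 0.293

Trapezoidal AUC_0→10.5 (intramuscular injection):
  [0→2]: (0.00+33.75)/2 × 2 = 33.75
  [2→2.5]: (33.75+34.99)/2 × 0.5 = 17.185
  [2.5→8.5]: (34.99+20.26)/2 × 6 = 165.75
  [8.5→10]: (20.26+16.76)/2 × 1.5 = 27.765
  [10→10.5]: (16.76+15.73)/2 × 0.5 = 8.1225
  Sum = 252.5725 mcg/mL·hr
Tail: C_last/k_e = 15.73/0.128 = 122.891
AUC_0→∞ (intramuscular injection) = 252.5725 + 122.891 = 375.4635 mcg/mL·hr
F = (AUC_ev/D_ev)/(AUC_iv/D_iv) = (375.4635/500)/(640/250) = 0.750927/2.56 = 0.2933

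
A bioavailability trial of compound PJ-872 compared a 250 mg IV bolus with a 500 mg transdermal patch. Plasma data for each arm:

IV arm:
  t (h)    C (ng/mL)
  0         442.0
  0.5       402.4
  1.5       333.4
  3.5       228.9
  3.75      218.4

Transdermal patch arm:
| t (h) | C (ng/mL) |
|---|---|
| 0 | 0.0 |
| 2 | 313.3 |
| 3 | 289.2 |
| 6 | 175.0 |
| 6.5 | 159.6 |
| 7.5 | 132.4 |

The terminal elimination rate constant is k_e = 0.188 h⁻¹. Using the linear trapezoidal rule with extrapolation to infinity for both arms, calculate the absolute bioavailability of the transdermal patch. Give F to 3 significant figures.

Trapezoidal AUC_0→3.75 (IV):
  [0→0.5]: (442.0+402.4)/2 × 0.5 = 211.1
  [0.5→1.5]: (402.4+333.4)/2 × 1 = 367.9
  [1.5→3.5]: (333.4+228.9)/2 × 2 = 562.3
  [3.5→3.75]: (228.9+218.4)/2 × 0.25 = 55.9125
  Sum = 1197.2125 ng/mL·h
IV tail: 218.4/0.188 = 1161.702; AUC_iv,0→∞ = 1197.2125 + 1161.702 = 2358.9145 ng/mL·h
Trapezoidal AUC_0→7.5 (transdermal patch):
  [0→2]: (0.0+313.3)/2 × 2 = 313.3
  [2→3]: (313.3+289.2)/2 × 1 = 301.25
  [3→6]: (289.2+175.0)/2 × 3 = 696.3
  [6→6.5]: (175.0+159.6)/2 × 0.5 = 83.65
  [6.5→7.5]: (159.6+132.4)/2 × 1 = 146.0
  Sum = 1540.5 ng/mL·h
transdermal patch tail: 132.4/0.188 = 704.255; AUC_ev,0→∞ = 1540.5 + 704.255 = 2244.755 ng/mL·h
F = (AUC_ev/D_ev)/(AUC_iv/D_iv) = (2244.755/500)/(2358.9145/250) = 4.48951/9.435658 = 0.4758

F = 0.476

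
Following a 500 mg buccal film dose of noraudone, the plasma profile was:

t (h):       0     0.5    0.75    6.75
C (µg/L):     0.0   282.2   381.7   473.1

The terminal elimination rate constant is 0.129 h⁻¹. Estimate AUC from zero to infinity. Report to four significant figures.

AUC = 6385 µg/L·h

Trapezoidal AUC_0→6.75:
  [0→0.5]: (0.0+282.2)/2 × 0.5 = 70.55
  [0.5→0.75]: (282.2+381.7)/2 × 0.25 = 82.9875
  [0.75→6.75]: (381.7+473.1)/2 × 6 = 2564.4
  Sum = 2717.9375 µg/L·h
Extrapolated tail: C_last / k_e = 473.1 / 0.129 = 3667.442
AUC_0→∞ = 2717.9375 + 3667.442 = 6385.3795 µg/L·h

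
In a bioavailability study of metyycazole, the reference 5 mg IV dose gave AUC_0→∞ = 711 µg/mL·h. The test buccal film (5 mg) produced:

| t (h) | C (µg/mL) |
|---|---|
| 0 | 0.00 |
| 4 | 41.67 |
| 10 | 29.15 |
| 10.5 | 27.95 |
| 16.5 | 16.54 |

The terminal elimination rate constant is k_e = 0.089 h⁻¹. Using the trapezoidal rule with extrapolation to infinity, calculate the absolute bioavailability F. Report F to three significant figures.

F = 0.885

Trapezoidal AUC_0→16.5 (buccal film):
  [0→4]: (0.00+41.67)/2 × 4 = 83.34
  [4→10]: (41.67+29.15)/2 × 6 = 212.46
  [10→10.5]: (29.15+27.95)/2 × 0.5 = 14.275
  [10.5→16.5]: (27.95+16.54)/2 × 6 = 133.47
  Sum = 443.545 µg/mL·h
Tail: C_last/k_e = 16.54/0.089 = 185.843
AUC_0→∞ (buccal film) = 443.545 + 185.843 = 629.388 µg/mL·h
F = (AUC_ev/D_ev)/(AUC_iv/D_iv) = (629.388/5)/(711/5) = 125.8776/142.2 = 0.8852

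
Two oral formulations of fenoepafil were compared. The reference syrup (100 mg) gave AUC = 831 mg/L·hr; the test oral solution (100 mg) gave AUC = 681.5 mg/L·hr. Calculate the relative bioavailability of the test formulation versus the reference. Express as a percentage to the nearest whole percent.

F_rel = 82%

F_rel = (AUC_test/D_test) / (AUC_ref/D_ref)
      = (681.5/100) / (831/100)
      = 6.815 / 8.31 = 0.8201 = 82.01%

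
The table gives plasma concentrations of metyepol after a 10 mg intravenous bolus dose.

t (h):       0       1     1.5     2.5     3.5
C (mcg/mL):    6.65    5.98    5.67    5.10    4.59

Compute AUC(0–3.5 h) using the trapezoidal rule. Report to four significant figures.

AUC = 19.46 mcg/mL·h

Trapezoidal AUC_0→3.5:
  [0→1]: (6.65+5.98)/2 × 1 = 6.315
  [1→1.5]: (5.98+5.67)/2 × 0.5 = 2.9125
  [1.5→2.5]: (5.67+5.10)/2 × 1 = 5.385
  [2.5→3.5]: (5.10+4.59)/2 × 1 = 4.845
  Sum = 19.4575 mcg/mL·h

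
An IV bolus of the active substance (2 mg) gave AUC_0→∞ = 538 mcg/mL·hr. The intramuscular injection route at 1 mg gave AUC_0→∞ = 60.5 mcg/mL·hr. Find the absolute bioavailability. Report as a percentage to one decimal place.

F = 22.5%

F = (AUC_ev / D_ev) / (AUC_iv / D_iv)
  = (60.5/1) / (538/2)
  = 60.5 / 269 = 0.2249
  = 22.49%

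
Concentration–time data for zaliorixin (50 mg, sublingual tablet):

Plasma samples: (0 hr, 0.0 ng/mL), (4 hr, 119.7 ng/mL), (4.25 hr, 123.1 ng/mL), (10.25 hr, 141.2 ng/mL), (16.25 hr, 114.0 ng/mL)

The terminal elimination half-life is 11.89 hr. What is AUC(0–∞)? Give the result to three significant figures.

AUC = 3780 ng/mL·hr

Trapezoidal AUC_0→16.25:
  [0→4]: (0.0+119.7)/2 × 4 = 239.4
  [4→4.25]: (119.7+123.1)/2 × 0.25 = 30.35
  [4.25→10.25]: (123.1+141.2)/2 × 6 = 792.9
  [10.25→16.25]: (141.2+114.0)/2 × 6 = 765.6
  Sum = 1828.25 ng/mL·hr
k_e = ln2 / t½ = 0.693147 / 11.89 = 0.0583 hr^-1
Extrapolated tail: C_last / k_e = 114.0 / 0.0583 = 1955.403
AUC_0→∞ = 1828.25 + 1955.403 = 3783.653 ng/mL·hr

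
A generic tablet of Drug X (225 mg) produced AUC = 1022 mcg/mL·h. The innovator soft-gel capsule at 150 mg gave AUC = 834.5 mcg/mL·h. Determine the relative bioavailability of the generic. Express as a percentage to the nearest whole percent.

F_rel = 82%

F_rel = (AUC_test/D_test) / (AUC_ref/D_ref)
      = (1022/225) / (834.5/150)
      = 4.54222 / 5.56333 = 0.8165 = 81.65%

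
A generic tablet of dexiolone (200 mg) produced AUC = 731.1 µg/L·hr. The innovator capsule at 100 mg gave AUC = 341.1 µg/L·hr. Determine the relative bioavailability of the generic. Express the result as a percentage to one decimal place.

F_rel = (AUC_test/D_test) / (AUC_ref/D_ref)
      = (731.1/200) / (341.1/100)
      = 3.6555 / 3.411 = 1.0717 = 107.17%

F_rel = 107.2%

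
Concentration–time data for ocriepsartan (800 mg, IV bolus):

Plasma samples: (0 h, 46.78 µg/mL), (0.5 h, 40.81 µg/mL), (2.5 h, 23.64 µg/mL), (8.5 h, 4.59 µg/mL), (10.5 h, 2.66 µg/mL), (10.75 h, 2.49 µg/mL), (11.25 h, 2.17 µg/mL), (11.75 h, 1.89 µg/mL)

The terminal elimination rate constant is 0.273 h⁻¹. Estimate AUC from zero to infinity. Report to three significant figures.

AUC = 188 µg/mL·h

Trapezoidal AUC_0→11.75:
  [0→0.5]: (46.78+40.81)/2 × 0.5 = 21.8975
  [0.5→2.5]: (40.81+23.64)/2 × 2 = 64.45
  [2.5→8.5]: (23.64+4.59)/2 × 6 = 84.69
  [8.5→10.5]: (4.59+2.66)/2 × 2 = 7.25
  [10.5→10.75]: (2.66+2.49)/2 × 0.25 = 0.64375
  [10.75→11.25]: (2.49+2.17)/2 × 0.5 = 1.165
  [11.25→11.75]: (2.17+1.89)/2 × 0.5 = 1.015
  Sum = 181.11125 µg/mL·h
Extrapolated tail: C_last / k_e = 1.89 / 0.273 = 6.923
AUC_0→∞ = 181.11125 + 6.923 = 188.03425 µg/mL·h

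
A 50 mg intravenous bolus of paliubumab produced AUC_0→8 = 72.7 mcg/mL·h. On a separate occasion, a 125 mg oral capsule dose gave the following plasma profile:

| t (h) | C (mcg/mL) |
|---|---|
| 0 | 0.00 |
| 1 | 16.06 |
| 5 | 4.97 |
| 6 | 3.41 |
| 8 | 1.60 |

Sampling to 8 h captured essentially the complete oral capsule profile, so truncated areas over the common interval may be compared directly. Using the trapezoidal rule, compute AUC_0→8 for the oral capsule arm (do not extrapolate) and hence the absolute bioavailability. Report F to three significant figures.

F = 0.326

Trapezoidal AUC_0→8 (oral capsule):
  [0→1]: (0.00+16.06)/2 × 1 = 8.03
  [1→5]: (16.06+4.97)/2 × 4 = 42.06
  [5→6]: (4.97+3.41)/2 × 1 = 4.19
  [6→8]: (3.41+1.60)/2 × 2 = 5.01
  Sum = 59.29 mcg/mL·h
F = (AUC_ev/D_ev)/(AUC_iv/D_iv) = (59.29/125)/(72.7/50) = 0.47432/1.454 = 0.3262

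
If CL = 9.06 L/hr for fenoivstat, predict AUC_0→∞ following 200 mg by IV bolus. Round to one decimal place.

AUC_0→∞ = Dose_iv / CL
        = 200 / 9.06 = 22.0751 mg/L·hr

AUC = 22.1 mg/L·hr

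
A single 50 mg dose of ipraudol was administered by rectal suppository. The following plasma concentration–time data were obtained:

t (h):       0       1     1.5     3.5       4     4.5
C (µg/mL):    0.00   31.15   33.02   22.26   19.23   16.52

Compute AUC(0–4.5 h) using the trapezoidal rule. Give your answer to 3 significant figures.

AUC = 106 µg/mL·h

Trapezoidal AUC_0→4.5:
  [0→1]: (0.00+31.15)/2 × 1 = 15.575
  [1→1.5]: (31.15+33.02)/2 × 0.5 = 16.0425
  [1.5→3.5]: (33.02+22.26)/2 × 2 = 55.28
  [3.5→4]: (22.26+19.23)/2 × 0.5 = 10.3725
  [4→4.5]: (19.23+16.52)/2 × 0.5 = 8.9375
  Sum = 106.2075 µg/mL·h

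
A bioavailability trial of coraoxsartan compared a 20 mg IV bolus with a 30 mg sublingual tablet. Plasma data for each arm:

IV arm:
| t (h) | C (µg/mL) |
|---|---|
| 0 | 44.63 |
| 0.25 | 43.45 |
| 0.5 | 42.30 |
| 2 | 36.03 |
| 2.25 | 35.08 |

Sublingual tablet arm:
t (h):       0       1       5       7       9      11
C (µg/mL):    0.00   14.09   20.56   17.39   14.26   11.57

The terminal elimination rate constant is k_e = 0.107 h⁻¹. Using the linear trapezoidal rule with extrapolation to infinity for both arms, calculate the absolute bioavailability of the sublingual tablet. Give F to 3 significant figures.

Trapezoidal AUC_0→2.25 (IV):
  [0→0.25]: (44.63+43.45)/2 × 0.25 = 11.01
  [0.25→0.5]: (43.45+42.30)/2 × 0.25 = 10.71875
  [0.5→2]: (42.30+36.03)/2 × 1.5 = 58.7475
  [2→2.25]: (36.03+35.08)/2 × 0.25 = 8.88875
  Sum = 89.365 µg/mL·h
IV tail: 35.08/0.107 = 327.850; AUC_iv,0→∞ = 89.365 + 327.850 = 417.215 µg/mL·h
Trapezoidal AUC_0→11 (sublingual tablet):
  [0→1]: (0.00+14.09)/2 × 1 = 7.045
  [1→5]: (14.09+20.56)/2 × 4 = 69.3
  [5→7]: (20.56+17.39)/2 × 2 = 37.95
  [7→9]: (17.39+14.26)/2 × 2 = 31.65
  [9→11]: (14.26+11.57)/2 × 2 = 25.83
  Sum = 171.775 µg/mL·h
sublingual tablet tail: 11.57/0.107 = 108.131; AUC_ev,0→∞ = 171.775 + 108.131 = 279.906 µg/mL·h
F = (AUC_ev/D_ev)/(AUC_iv/D_iv) = (279.906/30)/(417.215/20) = 9.3302/20.86075 = 0.4473

F = 0.447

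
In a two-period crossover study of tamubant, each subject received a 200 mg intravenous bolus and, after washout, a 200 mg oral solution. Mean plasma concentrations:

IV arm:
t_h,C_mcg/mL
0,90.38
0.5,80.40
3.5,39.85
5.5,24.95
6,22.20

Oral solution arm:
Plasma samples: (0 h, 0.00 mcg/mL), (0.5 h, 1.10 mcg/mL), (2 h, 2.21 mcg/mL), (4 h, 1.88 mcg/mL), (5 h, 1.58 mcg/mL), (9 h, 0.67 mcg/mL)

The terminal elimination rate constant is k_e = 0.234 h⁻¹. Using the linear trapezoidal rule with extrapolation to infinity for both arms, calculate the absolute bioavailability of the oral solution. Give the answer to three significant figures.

F = 0.0404

Trapezoidal AUC_0→6 (IV):
  [0→0.5]: (90.38+80.40)/2 × 0.5 = 42.695
  [0.5→3.5]: (80.40+39.85)/2 × 3 = 180.375
  [3.5→5.5]: (39.85+24.95)/2 × 2 = 64.8
  [5.5→6]: (24.95+22.20)/2 × 0.5 = 11.7875
  Sum = 299.6575 mcg/mL·h
IV tail: 22.20/0.234 = 94.872; AUC_iv,0→∞ = 299.6575 + 94.872 = 394.5295 mcg/mL·h
Trapezoidal AUC_0→9 (oral solution):
  [0→0.5]: (0.00+1.10)/2 × 0.5 = 0.275
  [0.5→2]: (1.10+2.21)/2 × 1.5 = 2.4825
  [2→4]: (2.21+1.88)/2 × 2 = 4.09
  [4→5]: (1.88+1.58)/2 × 1 = 1.73
  [5→9]: (1.58+0.67)/2 × 4 = 4.5
  Sum = 13.0775 mcg/mL·h
oral solution tail: 0.67/0.234 = 2.863; AUC_ev,0→∞ = 13.0775 + 2.863 = 15.9405 mcg/mL·h
F = (AUC_ev/D_ev)/(AUC_iv/D_iv) = (15.9405/200)/(394.5295/200) = 0.0797025/1.9726475 = 0.0404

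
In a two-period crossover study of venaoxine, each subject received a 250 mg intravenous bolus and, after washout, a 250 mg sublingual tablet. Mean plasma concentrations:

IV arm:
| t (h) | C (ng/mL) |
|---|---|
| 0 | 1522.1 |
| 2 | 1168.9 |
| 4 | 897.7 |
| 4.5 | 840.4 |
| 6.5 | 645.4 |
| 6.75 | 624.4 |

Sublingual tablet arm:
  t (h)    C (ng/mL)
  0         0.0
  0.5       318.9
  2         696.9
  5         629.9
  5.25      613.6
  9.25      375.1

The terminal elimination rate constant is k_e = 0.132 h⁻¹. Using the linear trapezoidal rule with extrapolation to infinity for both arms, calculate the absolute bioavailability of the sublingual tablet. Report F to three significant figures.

Trapezoidal AUC_0→6.75 (IV):
  [0→2]: (1522.1+1168.9)/2 × 2 = 2691.0
  [2→4]: (1168.9+897.7)/2 × 2 = 2066.6
  [4→4.5]: (897.7+840.4)/2 × 0.5 = 434.525
  [4.5→6.5]: (840.4+645.4)/2 × 2 = 1485.8
  [6.5→6.75]: (645.4+624.4)/2 × 0.25 = 158.725
  Sum = 6836.65 ng/mL·h
IV tail: 624.4/0.132 = 4730.303; AUC_iv,0→∞ = 6836.65 + 4730.303 = 11566.953 ng/mL·h
Trapezoidal AUC_0→9.25 (sublingual tablet):
  [0→0.5]: (0.0+318.9)/2 × 0.5 = 79.725
  [0.5→2]: (318.9+696.9)/2 × 1.5 = 761.85
  [2→5]: (696.9+629.9)/2 × 3 = 1990.2
  [5→5.25]: (629.9+613.6)/2 × 0.25 = 155.4375
  [5.25→9.25]: (613.6+375.1)/2 × 4 = 1977.4
  Sum = 4964.6125 ng/mL·h
sublingual tablet tail: 375.1/0.132 = 2841.667; AUC_ev,0→∞ = 4964.6125 + 2841.667 = 7806.2795 ng/mL·h
F = (AUC_ev/D_ev)/(AUC_iv/D_iv) = (7806.2795/250)/(11566.953/250) = 31.225118/46.267812 = 0.6749

F = 0.675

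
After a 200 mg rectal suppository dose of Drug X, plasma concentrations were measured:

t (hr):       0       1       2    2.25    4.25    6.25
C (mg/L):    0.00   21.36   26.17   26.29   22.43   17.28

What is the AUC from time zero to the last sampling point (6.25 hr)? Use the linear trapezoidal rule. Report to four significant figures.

AUC = 129.4 mg/L·hr

Trapezoidal AUC_0→6.25:
  [0→1]: (0.00+21.36)/2 × 1 = 10.68
  [1→2]: (21.36+26.17)/2 × 1 = 23.765
  [2→2.25]: (26.17+26.29)/2 × 0.25 = 6.5575
  [2.25→4.25]: (26.29+22.43)/2 × 2 = 48.72
  [4.25→6.25]: (22.43+17.28)/2 × 2 = 39.71
  Sum = 129.4325 mg/L·hr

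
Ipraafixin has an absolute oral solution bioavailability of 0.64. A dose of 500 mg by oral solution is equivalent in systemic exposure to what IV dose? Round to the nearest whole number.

D_iv = 320 mg

Systemic exposure from an extravascular dose = F × D_ev, so the equivalent IV dose is F × D_ev.
D_iv = F × D_ev = 0.64 × 500 = 320 mg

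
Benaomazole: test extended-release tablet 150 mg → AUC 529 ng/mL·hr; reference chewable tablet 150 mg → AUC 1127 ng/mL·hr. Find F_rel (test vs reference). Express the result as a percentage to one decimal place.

F_rel = (AUC_test/D_test) / (AUC_ref/D_ref)
      = (529/150) / (1127/150)
      = 3.52667 / 7.51333 = 0.4694 = 46.94%

F_rel = 46.9%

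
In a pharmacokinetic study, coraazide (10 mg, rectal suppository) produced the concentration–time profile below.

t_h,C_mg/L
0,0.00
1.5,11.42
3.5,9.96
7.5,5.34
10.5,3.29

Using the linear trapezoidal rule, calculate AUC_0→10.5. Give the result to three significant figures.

AUC = 73.5 mg/L·h

Trapezoidal AUC_0→10.5:
  [0→1.5]: (0.00+11.42)/2 × 1.5 = 8.565
  [1.5→3.5]: (11.42+9.96)/2 × 2 = 21.38
  [3.5→7.5]: (9.96+5.34)/2 × 4 = 30.6
  [7.5→10.5]: (5.34+3.29)/2 × 3 = 12.945
  Sum = 73.49 mg/L·h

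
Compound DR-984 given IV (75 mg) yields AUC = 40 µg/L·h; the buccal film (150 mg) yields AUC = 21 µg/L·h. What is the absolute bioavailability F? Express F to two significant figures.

F = 0.26

F = (AUC_ev / D_ev) / (AUC_iv / D_iv)
  = (21/150) / (40/75)
  = 0.14 / 0.533333 = 0.2625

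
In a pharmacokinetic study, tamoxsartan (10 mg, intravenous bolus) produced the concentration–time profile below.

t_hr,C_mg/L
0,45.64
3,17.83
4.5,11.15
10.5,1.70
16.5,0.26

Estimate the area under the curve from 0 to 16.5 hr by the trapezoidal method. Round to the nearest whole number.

AUC = 161 mg/L·hr

Trapezoidal AUC_0→16.5:
  [0→3]: (45.64+17.83)/2 × 3 = 95.205
  [3→4.5]: (17.83+11.15)/2 × 1.5 = 21.735
  [4.5→10.5]: (11.15+1.70)/2 × 6 = 38.55
  [10.5→16.5]: (1.70+0.26)/2 × 6 = 5.88
  Sum = 161.37 mg/L·hr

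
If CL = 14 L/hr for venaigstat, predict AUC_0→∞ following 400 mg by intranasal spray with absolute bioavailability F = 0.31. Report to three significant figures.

AUC = 8.86 mg/L·hr

AUC_0→∞ = F × Dose / CL
        = 0.31 × 400 / 14 = 8.85714 mg/L·hr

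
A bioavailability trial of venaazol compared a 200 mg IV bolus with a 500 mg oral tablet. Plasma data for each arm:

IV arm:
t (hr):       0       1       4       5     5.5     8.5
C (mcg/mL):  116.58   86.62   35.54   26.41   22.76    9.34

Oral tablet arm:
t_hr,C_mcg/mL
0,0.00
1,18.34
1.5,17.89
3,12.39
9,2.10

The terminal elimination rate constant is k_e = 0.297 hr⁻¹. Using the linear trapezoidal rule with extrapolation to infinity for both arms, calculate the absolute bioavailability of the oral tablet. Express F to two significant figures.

F = 0.090

Trapezoidal AUC_0→8.5 (IV):
  [0→1]: (116.58+86.62)/2 × 1 = 101.6
  [1→4]: (86.62+35.54)/2 × 3 = 183.24
  [4→5]: (35.54+26.41)/2 × 1 = 30.975
  [5→5.5]: (26.41+22.76)/2 × 0.5 = 12.2925
  [5.5→8.5]: (22.76+9.34)/2 × 3 = 48.15
  Sum = 376.2575 mcg/mL·hr
IV tail: 9.34/0.297 = 31.448; AUC_iv,0→∞ = 376.2575 + 31.448 = 407.7055 mcg/mL·hr
Trapezoidal AUC_0→9 (oral tablet):
  [0→1]: (0.00+18.34)/2 × 1 = 9.17
  [1→1.5]: (18.34+17.89)/2 × 0.5 = 9.0575
  [1.5→3]: (17.89+12.39)/2 × 1.5 = 22.71
  [3→9]: (12.39+2.10)/2 × 6 = 43.47
  Sum = 84.4075 mcg/mL·hr
oral tablet tail: 2.10/0.297 = 7.071; AUC_ev,0→∞ = 84.4075 + 7.071 = 91.4785 mcg/mL·hr
F = (AUC_ev/D_ev)/(AUC_iv/D_iv) = (91.4785/500)/(407.7055/200) = 0.182957/2.0385275 = 0.0897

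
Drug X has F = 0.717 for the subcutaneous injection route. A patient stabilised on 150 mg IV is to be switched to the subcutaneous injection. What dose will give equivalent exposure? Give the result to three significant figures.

D_subcutaneous = 209 mg

For equal systemic exposure: F × D_ev = D_iv
D_ev = D_iv / F = 150 / 0.717 = 209.205 mg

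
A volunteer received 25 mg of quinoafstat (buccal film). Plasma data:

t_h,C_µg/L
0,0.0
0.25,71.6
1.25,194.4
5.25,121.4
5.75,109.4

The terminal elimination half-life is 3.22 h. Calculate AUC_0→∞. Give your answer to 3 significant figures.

Trapezoidal AUC_0→5.75:
  [0→0.25]: (0.0+71.6)/2 × 0.25 = 8.95
  [0.25→1.25]: (71.6+194.4)/2 × 1 = 133.0
  [1.25→5.25]: (194.4+121.4)/2 × 4 = 631.6
  [5.25→5.75]: (121.4+109.4)/2 × 0.5 = 57.7
  Sum = 831.25 µg/L·h
k_e = ln2 / t½ = 0.693147 / 3.22 = 0.2153 h^-1
Extrapolated tail: C_last / k_e = 109.4 / 0.2153 = 508.128
AUC_0→∞ = 831.25 + 508.128 = 1339.378 µg/L·h

AUC = 1340 µg/L·h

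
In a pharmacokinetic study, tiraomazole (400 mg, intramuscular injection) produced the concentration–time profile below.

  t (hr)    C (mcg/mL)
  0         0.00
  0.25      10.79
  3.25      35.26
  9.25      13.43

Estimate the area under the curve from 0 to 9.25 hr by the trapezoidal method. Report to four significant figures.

AUC = 216.5 mcg/mL·hr

Trapezoidal AUC_0→9.25:
  [0→0.25]: (0.00+10.79)/2 × 0.25 = 1.34875
  [0.25→3.25]: (10.79+35.26)/2 × 3 = 69.075
  [3.25→9.25]: (35.26+13.43)/2 × 6 = 146.07
  Sum = 216.49375 mcg/mL·hr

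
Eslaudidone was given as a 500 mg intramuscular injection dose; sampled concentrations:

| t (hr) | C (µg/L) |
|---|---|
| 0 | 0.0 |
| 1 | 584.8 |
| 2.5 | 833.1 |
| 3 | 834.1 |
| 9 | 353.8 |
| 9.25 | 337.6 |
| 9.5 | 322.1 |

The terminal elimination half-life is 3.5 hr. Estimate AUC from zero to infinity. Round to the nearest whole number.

AUC = 7132 µg/L·hr

Trapezoidal AUC_0→9.5:
  [0→1]: (0.0+584.8)/2 × 1 = 292.4
  [1→2.5]: (584.8+833.1)/2 × 1.5 = 1063.425
  [2.5→3]: (833.1+834.1)/2 × 0.5 = 416.8
  [3→9]: (834.1+353.8)/2 × 6 = 3563.7
  [9→9.25]: (353.8+337.6)/2 × 0.25 = 86.425
  [9.25→9.5]: (337.6+322.1)/2 × 0.25 = 82.4625
  Sum = 5505.2125 µg/L·hr
k_e = ln2 / t½ = 0.693147 / 3.5 = 0.1980 hr^-1
Extrapolated tail: C_last / k_e = 322.1 / 0.198 = 1626.768
AUC_0→∞ = 5505.2125 + 1626.768 = 7131.9805 µg/L·hr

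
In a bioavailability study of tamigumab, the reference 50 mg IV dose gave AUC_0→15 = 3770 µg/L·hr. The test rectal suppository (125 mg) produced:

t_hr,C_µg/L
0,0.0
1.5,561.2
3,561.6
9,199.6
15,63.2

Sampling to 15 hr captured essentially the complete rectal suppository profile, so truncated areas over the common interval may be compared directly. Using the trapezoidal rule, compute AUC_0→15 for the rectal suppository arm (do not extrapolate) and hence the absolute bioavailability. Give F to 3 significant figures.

F = 0.460

Trapezoidal AUC_0→15 (rectal suppository):
  [0→1.5]: (0.0+561.2)/2 × 1.5 = 420.9
  [1.5→3]: (561.2+561.6)/2 × 1.5 = 842.1
  [3→9]: (561.6+199.6)/2 × 6 = 2283.6
  [9→15]: (199.6+63.2)/2 × 6 = 788.4
  Sum = 4335.0 µg/L·hr
F = (AUC_ev/D_ev)/(AUC_iv/D_iv) = (4335.0/125)/(3770/50) = 34.68/75.4 = 0.4599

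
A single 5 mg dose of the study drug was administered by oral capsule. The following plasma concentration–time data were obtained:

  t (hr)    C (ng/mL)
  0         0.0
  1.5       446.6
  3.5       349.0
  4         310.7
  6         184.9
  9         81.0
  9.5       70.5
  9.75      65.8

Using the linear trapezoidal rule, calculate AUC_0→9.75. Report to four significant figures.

Trapezoidal AUC_0→9.75:
  [0→1.5]: (0.0+446.6)/2 × 1.5 = 334.95
  [1.5→3.5]: (446.6+349.0)/2 × 2 = 795.6
  [3.5→4]: (349.0+310.7)/2 × 0.5 = 164.925
  [4→6]: (310.7+184.9)/2 × 2 = 495.6
  [6→9]: (184.9+81.0)/2 × 3 = 398.85
  [9→9.5]: (81.0+70.5)/2 × 0.5 = 37.875
  [9.5→9.75]: (70.5+65.8)/2 × 0.25 = 17.0375
  Sum = 2244.8375 ng/mL·hr

AUC = 2245 ng/mL·hr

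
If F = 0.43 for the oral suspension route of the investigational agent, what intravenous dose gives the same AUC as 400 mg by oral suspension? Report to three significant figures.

D_iv = 172 mg

Systemic exposure from an extravascular dose = F × D_ev, so the equivalent IV dose is F × D_ev.
D_iv = F × D_ev = 0.43 × 400 = 172 mg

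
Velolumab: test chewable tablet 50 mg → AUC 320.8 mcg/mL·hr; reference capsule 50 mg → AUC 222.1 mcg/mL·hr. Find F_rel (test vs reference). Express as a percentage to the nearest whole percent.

F_rel = (AUC_test/D_test) / (AUC_ref/D_ref)
      = (320.8/50) / (222.1/50)
      = 6.416 / 4.442 = 1.4444 = 144.44%

F_rel = 144%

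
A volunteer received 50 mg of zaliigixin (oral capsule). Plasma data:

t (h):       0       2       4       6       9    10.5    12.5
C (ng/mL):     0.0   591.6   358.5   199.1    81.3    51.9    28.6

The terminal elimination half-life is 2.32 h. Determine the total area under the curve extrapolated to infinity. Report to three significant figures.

AUC = 2800 ng/mL·h

Trapezoidal AUC_0→12.5:
  [0→2]: (0.0+591.6)/2 × 2 = 591.6
  [2→4]: (591.6+358.5)/2 × 2 = 950.1
  [4→6]: (358.5+199.1)/2 × 2 = 557.6
  [6→9]: (199.1+81.3)/2 × 3 = 420.6
  [9→10.5]: (81.3+51.9)/2 × 1.5 = 99.9
  [10.5→12.5]: (51.9+28.6)/2 × 2 = 80.5
  Sum = 2700.3 ng/mL·h
k_e = ln2 / t½ = 0.693147 / 2.32 = 0.2988 h^-1
Extrapolated tail: C_last / k_e = 28.6 / 0.2988 = 95.716
AUC_0→∞ = 2700.3 + 95.716 = 2796.016 ng/mL·h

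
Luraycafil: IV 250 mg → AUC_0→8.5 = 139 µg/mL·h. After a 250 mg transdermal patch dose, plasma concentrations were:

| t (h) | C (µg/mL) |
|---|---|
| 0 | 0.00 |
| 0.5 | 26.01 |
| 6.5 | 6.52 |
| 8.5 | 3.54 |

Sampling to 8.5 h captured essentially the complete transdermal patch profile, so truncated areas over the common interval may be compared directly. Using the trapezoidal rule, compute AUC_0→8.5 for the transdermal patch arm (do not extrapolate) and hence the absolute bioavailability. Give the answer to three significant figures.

F = 0.821

Trapezoidal AUC_0→8.5 (transdermal patch):
  [0→0.5]: (0.00+26.01)/2 × 0.5 = 6.5025
  [0.5→6.5]: (26.01+6.52)/2 × 6 = 97.59
  [6.5→8.5]: (6.52+3.54)/2 × 2 = 10.06
  Sum = 114.1525 µg/mL·h
F = (AUC_ev/D_ev)/(AUC_iv/D_iv) = (114.1525/250)/(139/250) = 0.45661/0.556 = 0.8212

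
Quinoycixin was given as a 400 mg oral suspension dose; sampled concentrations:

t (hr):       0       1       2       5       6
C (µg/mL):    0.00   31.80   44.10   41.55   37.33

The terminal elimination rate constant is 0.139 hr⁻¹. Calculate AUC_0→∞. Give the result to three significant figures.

Trapezoidal AUC_0→6:
  [0→1]: (0.00+31.80)/2 × 1 = 15.9
  [1→2]: (31.80+44.10)/2 × 1 = 37.95
  [2→5]: (44.10+41.55)/2 × 3 = 128.475
  [5→6]: (41.55+37.33)/2 × 1 = 39.44
  Sum = 221.765 µg/mL·hr
Extrapolated tail: C_last / k_e = 37.33 / 0.139 = 268.561
AUC_0→∞ = 221.765 + 268.561 = 490.326 µg/mL·hr

AUC = 490 µg/mL·hr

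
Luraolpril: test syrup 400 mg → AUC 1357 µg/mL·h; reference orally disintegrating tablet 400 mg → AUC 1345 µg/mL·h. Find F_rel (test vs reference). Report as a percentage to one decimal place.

F_rel = 100.9%

F_rel = (AUC_test/D_test) / (AUC_ref/D_ref)
      = (1357/400) / (1345/400)
      = 3.3925 / 3.3625 = 1.0089 = 100.89%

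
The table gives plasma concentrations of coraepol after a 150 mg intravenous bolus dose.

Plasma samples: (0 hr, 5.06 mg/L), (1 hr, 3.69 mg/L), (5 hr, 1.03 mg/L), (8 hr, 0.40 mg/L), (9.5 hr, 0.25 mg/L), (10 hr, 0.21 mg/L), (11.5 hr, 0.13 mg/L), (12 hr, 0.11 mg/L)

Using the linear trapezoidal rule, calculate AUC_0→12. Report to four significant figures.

Trapezoidal AUC_0→12:
  [0→1]: (5.06+3.69)/2 × 1 = 4.375
  [1→5]: (3.69+1.03)/2 × 4 = 9.44
  [5→8]: (1.03+0.40)/2 × 3 = 2.145
  [8→9.5]: (0.40+0.25)/2 × 1.5 = 0.4875
  [9.5→10]: (0.25+0.21)/2 × 0.5 = 0.115
  [10→11.5]: (0.21+0.13)/2 × 1.5 = 0.255
  [11.5→12]: (0.13+0.11)/2 × 0.5 = 0.06
  Sum = 16.8775 mg/L·hr

AUC = 16.88 mg/L·hr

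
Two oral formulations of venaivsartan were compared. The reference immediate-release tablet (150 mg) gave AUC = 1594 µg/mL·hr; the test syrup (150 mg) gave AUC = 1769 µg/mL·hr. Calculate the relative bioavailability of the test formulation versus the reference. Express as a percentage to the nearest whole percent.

F_rel = 111%

F_rel = (AUC_test/D_test) / (AUC_ref/D_ref)
      = (1769/150) / (1594/150)
      = 11.7933 / 10.6267 = 1.1098 = 110.98%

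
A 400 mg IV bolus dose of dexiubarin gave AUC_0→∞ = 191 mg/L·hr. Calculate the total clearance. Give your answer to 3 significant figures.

CL = 2.09 L/hr

CL = Dose_iv / AUC_0→∞
   = 400 / 191 = 2.09424 L/hr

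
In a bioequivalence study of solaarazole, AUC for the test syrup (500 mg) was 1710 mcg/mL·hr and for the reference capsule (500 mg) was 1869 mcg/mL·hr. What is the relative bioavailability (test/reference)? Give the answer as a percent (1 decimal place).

F_rel = 91.5%

F_rel = (AUC_test/D_test) / (AUC_ref/D_ref)
      = (1710/500) / (1869/500)
      = 3.42 / 3.738 = 0.9149 = 91.49%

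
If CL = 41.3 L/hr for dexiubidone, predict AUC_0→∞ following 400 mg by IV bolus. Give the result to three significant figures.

AUC = 9.69 mg/L·hr

AUC_0→∞ = Dose_iv / CL
        = 400 / 41.3 = 9.68523 mg/L·hr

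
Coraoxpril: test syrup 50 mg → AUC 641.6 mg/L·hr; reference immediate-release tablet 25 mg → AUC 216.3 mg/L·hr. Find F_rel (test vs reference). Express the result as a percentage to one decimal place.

F_rel = (AUC_test/D_test) / (AUC_ref/D_ref)
      = (641.6/50) / (216.3/25)
      = 12.832 / 8.652 = 1.4831 = 148.31%

F_rel = 148.3%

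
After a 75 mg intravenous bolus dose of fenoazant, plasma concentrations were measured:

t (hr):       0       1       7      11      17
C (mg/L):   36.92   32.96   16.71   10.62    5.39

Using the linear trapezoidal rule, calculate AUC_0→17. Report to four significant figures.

AUC = 286.6 mg/L·hr

Trapezoidal AUC_0→17:
  [0→1]: (36.92+32.96)/2 × 1 = 34.94
  [1→7]: (32.96+16.71)/2 × 6 = 149.01
  [7→11]: (16.71+10.62)/2 × 4 = 54.66
  [11→17]: (10.62+5.39)/2 × 6 = 48.03
  Sum = 286.64 mg/L·hr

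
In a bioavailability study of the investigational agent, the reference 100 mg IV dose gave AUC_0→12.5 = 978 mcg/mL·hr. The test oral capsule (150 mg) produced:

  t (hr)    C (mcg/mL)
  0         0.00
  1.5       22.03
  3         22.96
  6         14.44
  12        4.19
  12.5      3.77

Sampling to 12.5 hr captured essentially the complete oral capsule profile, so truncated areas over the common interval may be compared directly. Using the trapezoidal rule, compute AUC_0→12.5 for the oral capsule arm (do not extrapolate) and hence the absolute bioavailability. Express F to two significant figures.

Trapezoidal AUC_0→12.5 (oral capsule):
  [0→1.5]: (0.00+22.03)/2 × 1.5 = 16.5225
  [1.5→3]: (22.03+22.96)/2 × 1.5 = 33.7425
  [3→6]: (22.96+14.44)/2 × 3 = 56.1
  [6→12]: (14.44+4.19)/2 × 6 = 55.89
  [12→12.5]: (4.19+3.77)/2 × 0.5 = 1.99
  Sum = 164.245 mcg/mL·hr
F = (AUC_ev/D_ev)/(AUC_iv/D_iv) = (164.245/150)/(978/100) = 1.09497/9.78 = 0.1120

F = 0.11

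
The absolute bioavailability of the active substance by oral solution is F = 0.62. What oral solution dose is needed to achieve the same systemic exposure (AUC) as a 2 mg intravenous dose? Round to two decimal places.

D_oral = 3.23 mg

For equal systemic exposure: F × D_ev = D_iv
D_ev = D_iv / F = 2 / 0.62 = 3.22581 mg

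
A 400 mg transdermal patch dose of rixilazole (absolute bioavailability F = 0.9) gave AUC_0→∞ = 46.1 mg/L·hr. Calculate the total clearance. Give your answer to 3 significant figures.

CL = 7.81 L/hr

CL = F × Dose / AUC_0→∞
   = 0.9 × 400 / 46.1 = 7.80911 L/hr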